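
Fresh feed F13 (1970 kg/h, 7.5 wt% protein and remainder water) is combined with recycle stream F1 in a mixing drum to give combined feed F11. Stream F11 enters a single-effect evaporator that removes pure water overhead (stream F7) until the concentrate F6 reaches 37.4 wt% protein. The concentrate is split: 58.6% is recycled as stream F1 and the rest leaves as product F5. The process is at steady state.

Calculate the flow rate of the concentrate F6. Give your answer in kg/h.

Overall protein balance (none leaves overhead): protein in fresh feed = protein in product, i.e. 1970×0.075 = (1−0.586)·F6·0.374.
F6 = 147.75/(0.374×0.414) = 954.24 kg/h.

954.2 kg/h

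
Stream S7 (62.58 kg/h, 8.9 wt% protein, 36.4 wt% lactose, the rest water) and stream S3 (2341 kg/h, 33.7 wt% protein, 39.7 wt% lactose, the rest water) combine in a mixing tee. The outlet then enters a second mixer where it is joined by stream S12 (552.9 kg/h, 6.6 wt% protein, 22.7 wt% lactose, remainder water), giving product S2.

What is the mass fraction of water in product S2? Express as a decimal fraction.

Overall, product flow = 2956.5 kg/h.
water in = 62.58×0.547 + 2341×0.266 + 552.9×0.707 = 1047.8 kg/h.
water fraction in S2 = 0.354.

0.354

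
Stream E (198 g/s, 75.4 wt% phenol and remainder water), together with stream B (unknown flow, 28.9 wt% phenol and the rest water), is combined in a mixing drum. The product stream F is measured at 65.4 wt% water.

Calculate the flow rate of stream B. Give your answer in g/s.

Let B be the unknown flow. Total out = 198 + B.
water balance: 48.708 + 0.711·B = 0.654·(198 + B)
(0.711 − 0.654)·B = 0.654×198 − 48.708 = 80.784
B = 80.784 / 0.057 = 1417.3 g/s

1417 g/s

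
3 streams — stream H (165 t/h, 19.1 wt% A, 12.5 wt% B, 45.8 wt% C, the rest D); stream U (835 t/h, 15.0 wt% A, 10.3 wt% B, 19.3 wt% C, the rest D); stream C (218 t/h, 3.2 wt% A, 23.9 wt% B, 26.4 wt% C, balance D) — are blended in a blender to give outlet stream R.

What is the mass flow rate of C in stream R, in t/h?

294.3 t/h

C out = C in = 165×0.458 + 835×0.193 + 218×0.264 = 294.28 t/h.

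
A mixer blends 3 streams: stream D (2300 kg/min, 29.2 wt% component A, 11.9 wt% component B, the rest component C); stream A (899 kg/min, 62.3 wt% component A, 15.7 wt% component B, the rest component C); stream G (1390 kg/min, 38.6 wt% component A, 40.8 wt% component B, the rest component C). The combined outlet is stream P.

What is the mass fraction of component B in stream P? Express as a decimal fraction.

Total flow out = 2300 + 899 + 1390 = 4589 kg/min.
component B in = 2300×0.119 + 899×0.157 + 1390×0.408 = 981.96 kg/min.
component B mass fraction in P = 981.96/4589 = 0.214.

0.214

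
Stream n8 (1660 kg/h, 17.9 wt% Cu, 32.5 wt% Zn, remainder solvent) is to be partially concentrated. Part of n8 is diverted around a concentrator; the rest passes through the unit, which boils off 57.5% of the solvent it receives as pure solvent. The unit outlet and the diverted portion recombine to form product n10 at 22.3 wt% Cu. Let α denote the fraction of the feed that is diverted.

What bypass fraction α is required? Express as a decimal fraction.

0.308

All 1660×0.179 = 297.14 kg/h of Cu reaches n10, so n10 = 297.14/0.223 = 1332.5 kg/h and vapour = 327.53 kg/h.
The evaporator receives (1−α)·1660 of feed at 0.496 solvent and removes 0.575 of that solvent:
0.575×0.496×(1−α)×1660 = 327.53
(1−α) = 327.53/473.43 = 0.6918;  α = 0.3082.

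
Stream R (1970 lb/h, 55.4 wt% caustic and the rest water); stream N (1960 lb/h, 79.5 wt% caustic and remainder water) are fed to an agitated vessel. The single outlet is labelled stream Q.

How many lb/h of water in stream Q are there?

water out = water in = 1970×0.446 + 1960×0.205 = 1280.4 lb/h.

1280 lb/h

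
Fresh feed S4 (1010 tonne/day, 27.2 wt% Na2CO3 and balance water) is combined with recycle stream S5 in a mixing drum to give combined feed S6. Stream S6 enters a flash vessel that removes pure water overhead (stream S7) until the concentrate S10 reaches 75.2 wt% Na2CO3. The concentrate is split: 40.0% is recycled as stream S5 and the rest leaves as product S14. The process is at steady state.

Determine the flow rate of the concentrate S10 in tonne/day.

608.9 tonne/day

Overall Na2CO3 balance (none leaves overhead): Na2CO3 in fresh feed = Na2CO3 in product, i.e. 1010×0.272 = (1−0.400)·S10·0.752.
S10 = 274.72/(0.752×0.600) = 608.87 tonne/day.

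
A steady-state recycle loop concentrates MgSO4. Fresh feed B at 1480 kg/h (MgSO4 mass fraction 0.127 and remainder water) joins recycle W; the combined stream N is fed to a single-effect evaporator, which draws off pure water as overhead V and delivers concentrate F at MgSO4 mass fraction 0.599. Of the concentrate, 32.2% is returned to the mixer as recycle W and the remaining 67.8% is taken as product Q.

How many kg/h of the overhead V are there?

1166 kg/h

Overall MgSO4 balance (none leaves overhead): MgSO4 in fresh feed = MgSO4 in product, i.e. 1480×0.127 = (1−0.322)·F·0.599.
F = 187.96/(0.599×0.678) = 462.82 kg/h.
Recycle W = 0.322×462.82 = 149.03 kg/h.
Combined feed N = 1480 + 149.03 = 1629 kg/h.
Overhead V = N − F = 1629 − 462.82 = 1166.2 kg/h.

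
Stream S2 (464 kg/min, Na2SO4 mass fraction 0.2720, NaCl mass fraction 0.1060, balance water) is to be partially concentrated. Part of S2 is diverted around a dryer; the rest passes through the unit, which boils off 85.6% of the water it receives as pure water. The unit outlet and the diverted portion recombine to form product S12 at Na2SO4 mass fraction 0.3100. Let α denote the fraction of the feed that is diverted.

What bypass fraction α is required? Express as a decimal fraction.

All 464×0.272 = 126.21 kg/min of Na2SO4 reaches S12, so S12 = 126.21/0.310 = 407.12 kg/min and vapour = 56.877 kg/min.
The evaporator receives (1−α)·464 of feed at 0.622 water and removes 0.856 of that water:
0.856×0.622×(1−α)×464 = 56.877
(1−α) = 56.877/247.05 = 0.2302;  α = 0.7698.

0.770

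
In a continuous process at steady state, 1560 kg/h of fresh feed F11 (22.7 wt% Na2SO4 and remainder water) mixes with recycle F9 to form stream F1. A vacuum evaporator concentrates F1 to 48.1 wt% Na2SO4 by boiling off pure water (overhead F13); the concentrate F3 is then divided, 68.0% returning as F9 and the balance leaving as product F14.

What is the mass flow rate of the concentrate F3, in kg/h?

2301 kg/h

Overall Na2SO4 balance (none leaves overhead): Na2SO4 in fresh feed = Na2SO4 in product, i.e. 1560×0.227 = (1−0.680)·F3·0.481.
F3 = 354.12/(0.481×0.320) = 2300.7 kg/h.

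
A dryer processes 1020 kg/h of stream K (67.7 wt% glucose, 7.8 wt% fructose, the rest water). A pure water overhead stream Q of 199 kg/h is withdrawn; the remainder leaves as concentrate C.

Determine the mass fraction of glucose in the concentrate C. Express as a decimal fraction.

0.841

glucose is not removed: 1020×0.677 = 690.54 kg/h of glucose enters C.
Concentrate = 1020 − 199 = 821 kg/h.
Mass fraction = 690.54/821 = 0.841.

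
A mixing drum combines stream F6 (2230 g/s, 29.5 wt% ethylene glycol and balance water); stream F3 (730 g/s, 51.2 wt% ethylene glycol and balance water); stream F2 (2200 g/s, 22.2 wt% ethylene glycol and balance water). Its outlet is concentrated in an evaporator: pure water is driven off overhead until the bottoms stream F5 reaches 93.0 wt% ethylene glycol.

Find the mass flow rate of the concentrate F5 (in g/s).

1634 g/s

ethylene glycol entering = 2230×0.295 + 730×0.512 + 2200×0.222 = 1520 g/s.
All ethylene glycol reports to F5, so F5 = 1520/0.930 = 1634.4 g/s.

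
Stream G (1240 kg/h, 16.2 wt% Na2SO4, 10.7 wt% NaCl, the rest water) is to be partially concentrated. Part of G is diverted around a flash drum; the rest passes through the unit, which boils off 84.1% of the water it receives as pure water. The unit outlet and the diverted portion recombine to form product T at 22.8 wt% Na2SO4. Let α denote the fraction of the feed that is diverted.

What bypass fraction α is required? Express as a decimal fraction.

All 1240×0.162 = 200.88 kg/h of Na2SO4 reaches T, so T = 200.88/0.228 = 881.05 kg/h and vapour = 358.95 kg/h.
The evaporator receives (1−α)·1240 of feed at 0.731 water and removes 0.841 of that water:
0.841×0.731×(1−α)×1240 = 358.95
(1−α) = 358.95/762.32 = 0.4709;  α = 0.5291.

0.529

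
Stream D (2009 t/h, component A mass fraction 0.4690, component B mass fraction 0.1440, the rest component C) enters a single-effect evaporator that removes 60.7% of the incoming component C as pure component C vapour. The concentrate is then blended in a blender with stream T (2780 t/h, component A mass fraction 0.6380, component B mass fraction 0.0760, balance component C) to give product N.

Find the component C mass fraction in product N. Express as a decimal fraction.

0.2549

Vapour removed = 0.607×0.387×2009 = 471.93 t/h; concentrate = 1537.1 t/h.
component C reaching the mixer = 305.55 (from concentrate) + 2780×0.286 = 1100.6 t/h.
Product flow = 1537.1 + 2780 = 4317.1 t/h; component C fraction = 0.2549.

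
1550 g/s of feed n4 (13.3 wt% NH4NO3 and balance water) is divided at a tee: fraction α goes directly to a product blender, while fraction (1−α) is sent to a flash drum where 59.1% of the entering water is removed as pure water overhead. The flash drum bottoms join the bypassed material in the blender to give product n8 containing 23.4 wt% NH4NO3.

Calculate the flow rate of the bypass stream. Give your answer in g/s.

All 1550×0.133 = 206.15 g/s of NH4NO3 reaches n8, so n8 = 206.15/0.234 = 880.98 g/s and vapour = 669.02 g/s.
The evaporator receives (1−α)·1550 of feed at 0.867 water and removes 0.591 of that water:
0.591×0.867×(1−α)×1550 = 669.02
(1−α) = 669.02/794.22 = 0.8424;  α = 0.1576.
Bypass flow = 0.1576×1550 = 244.34 g/s.

244.3 g/s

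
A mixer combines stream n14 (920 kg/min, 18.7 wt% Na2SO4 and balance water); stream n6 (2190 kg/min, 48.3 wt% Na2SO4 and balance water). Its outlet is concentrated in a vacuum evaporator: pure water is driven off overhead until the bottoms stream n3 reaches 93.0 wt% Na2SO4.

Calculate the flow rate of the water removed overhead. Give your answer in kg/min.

Na2SO4 entering = 920×0.187 + 2190×0.483 = 1229.8 kg/min.
All Na2SO4 reports to n3, so n3 = 1229.8/0.930 = 1322.4 kg/min.
Total feed = 3110 kg/min; overhead = 3110 − 1322.4 = 1787.6 kg/min.

1788 kg/min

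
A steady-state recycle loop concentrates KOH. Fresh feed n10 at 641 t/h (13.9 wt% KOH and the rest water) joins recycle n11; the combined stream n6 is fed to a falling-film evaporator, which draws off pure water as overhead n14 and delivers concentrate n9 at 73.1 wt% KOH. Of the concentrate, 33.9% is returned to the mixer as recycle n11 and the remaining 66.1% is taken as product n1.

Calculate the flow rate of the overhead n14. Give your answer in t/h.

Overall KOH balance (none leaves overhead): KOH in fresh feed = KOH in product, i.e. 641×0.139 = (1−0.339)·n9·0.731.
n9 = 89.099/(0.731×0.661) = 184.4 t/h.
Recycle n11 = 0.339×184.4 = 62.511 t/h.
Combined feed n6 = 641 + 62.511 = 703.51 t/h.
Overhead n14 = n6 − n9 = 703.51 − 184.4 = 519.11 t/h.

519.1 t/h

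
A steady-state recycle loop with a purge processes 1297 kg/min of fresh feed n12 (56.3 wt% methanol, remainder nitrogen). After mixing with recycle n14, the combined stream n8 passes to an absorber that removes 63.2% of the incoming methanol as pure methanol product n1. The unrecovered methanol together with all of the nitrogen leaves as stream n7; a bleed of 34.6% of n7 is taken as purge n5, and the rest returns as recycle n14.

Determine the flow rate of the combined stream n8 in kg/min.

2600 kg/min

nitrogen enters only via n12 and leaves only via the purge: 1297×0.437 = 0.346×(nitrogen in n7), and the absorber passes all nitrogen, so nitrogen in n8 = nitrogen in n7 = 1638.1 kg/min.
methanol in n8: m_A = 1297×0.563 + (1−0.346)·(1−0.632)·m_A, so m_A = 730.21/0.7593 = 961.65 kg/min.
n8 = 961.65 + 1638.1 = 2599.8 kg/min.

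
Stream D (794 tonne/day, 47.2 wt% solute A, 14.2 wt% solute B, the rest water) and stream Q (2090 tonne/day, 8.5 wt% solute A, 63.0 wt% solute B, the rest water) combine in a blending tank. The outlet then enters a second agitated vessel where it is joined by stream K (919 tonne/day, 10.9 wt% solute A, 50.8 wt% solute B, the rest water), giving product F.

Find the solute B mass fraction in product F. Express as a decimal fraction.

0.499

Overall, product flow = 3803 tonne/day.
solute B in = 794×0.142 + 2090×0.630 + 919×0.508 = 1896.3 tonne/day.
solute B fraction in F = 0.499.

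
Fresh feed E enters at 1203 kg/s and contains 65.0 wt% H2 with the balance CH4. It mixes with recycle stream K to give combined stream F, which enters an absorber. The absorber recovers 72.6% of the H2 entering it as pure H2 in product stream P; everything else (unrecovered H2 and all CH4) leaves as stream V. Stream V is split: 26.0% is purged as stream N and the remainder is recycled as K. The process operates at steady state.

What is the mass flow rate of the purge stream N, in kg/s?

CH4 enters only via E and leaves only via the purge: 1203×0.350 = 0.260×(CH4 in V), and the absorber passes all CH4, so CH4 in F = CH4 in V = 1619.4 kg/s.
H2 in F: m_A = 1203×0.650 + (1−0.260)·(1−0.726)·m_A, so m_A = 781.95/0.7972 = 980.82 kg/s.
V = (1−0.726)×980.82 + 1619.4 = 1888.2 kg/s.
Purge N = 0.260×1888.2 = 490.92 kg/s.

490.9 kg/s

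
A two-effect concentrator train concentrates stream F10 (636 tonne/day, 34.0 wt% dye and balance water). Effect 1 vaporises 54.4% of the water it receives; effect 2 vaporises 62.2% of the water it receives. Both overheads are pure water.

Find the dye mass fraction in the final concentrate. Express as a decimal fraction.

0.7493

water in feed = 636×0.660 = 419.76 tonne/day.
After stage 1: water left = (1−0.544)×419.76 = 191.41; stream total = 407.65 tonne/day.
After stage 2: water left = (1−0.622)×191.41 = 72.353; final concentrate = 288.59 tonne/day.
dye fraction = 216.24/288.59 = 0.7493.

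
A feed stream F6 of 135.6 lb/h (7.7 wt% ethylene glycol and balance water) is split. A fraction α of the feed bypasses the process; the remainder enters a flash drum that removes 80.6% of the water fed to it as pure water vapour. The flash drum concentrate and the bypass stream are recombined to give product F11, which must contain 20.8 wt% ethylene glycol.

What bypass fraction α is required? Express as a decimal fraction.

0.153

All 135.6×0.077 = 10.441 lb/h of ethylene glycol reaches F11, so F11 = 10.441/0.208 = 50.198 lb/h and vapour = 85.402 lb/h.
The evaporator receives (1−α)·135.6 of feed at 0.923 water and removes 0.806 of that water:
0.806×0.923×(1−α)×135.6 = 85.402
(1−α) = 85.402/100.88 = 0.8466;  α = 0.1534.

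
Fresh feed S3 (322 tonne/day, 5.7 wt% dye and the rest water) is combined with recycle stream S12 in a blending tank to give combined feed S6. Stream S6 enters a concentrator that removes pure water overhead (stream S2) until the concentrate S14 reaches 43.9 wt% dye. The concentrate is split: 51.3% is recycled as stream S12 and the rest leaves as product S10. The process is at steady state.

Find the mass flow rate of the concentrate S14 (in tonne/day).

Overall dye balance (none leaves overhead): dye in fresh feed = dye in product, i.e. 322×0.057 = (1−0.513)·S14·0.439.
S14 = 18.354/(0.439×0.487) = 85.849 tonne/day.

85.85 tonne/day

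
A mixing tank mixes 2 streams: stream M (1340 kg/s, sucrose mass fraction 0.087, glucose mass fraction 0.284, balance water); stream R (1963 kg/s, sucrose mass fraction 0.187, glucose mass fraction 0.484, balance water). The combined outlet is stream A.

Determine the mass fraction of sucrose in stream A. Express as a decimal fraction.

Total flow out = 1340 + 1963 = 3303 kg/s.
sucrose in = 1340×0.087 + 1963×0.187 = 483.66 kg/s.
sucrose mass fraction in A = 483.66/3303 = 0.146.

0.146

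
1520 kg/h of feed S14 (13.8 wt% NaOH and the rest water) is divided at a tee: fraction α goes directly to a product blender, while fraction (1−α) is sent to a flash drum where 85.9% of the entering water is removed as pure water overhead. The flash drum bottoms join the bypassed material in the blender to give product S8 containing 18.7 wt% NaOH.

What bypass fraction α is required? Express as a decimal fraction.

All 1520×0.138 = 209.76 kg/h of NaOH reaches S8, so S8 = 209.76/0.187 = 1121.7 kg/h and vapour = 398.29 kg/h.
The evaporator receives (1−α)·1520 of feed at 0.862 water and removes 0.859 of that water:
0.859×0.862×(1−α)×1520 = 398.29
(1−α) = 398.29/1125.5 = 0.3539;  α = 0.6461.

0.646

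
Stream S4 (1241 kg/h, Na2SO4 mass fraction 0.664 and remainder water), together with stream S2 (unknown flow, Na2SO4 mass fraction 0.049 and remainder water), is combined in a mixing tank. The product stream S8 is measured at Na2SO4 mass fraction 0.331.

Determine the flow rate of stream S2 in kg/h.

Let S2 be the unknown flow. Total out = 1241 + S2.
Na2SO4 balance: 824.02 + 0.049·S2 = 0.331·(1241 + S2)
(0.049 − 0.331)·S2 = 0.331×1241 − 824.02 = -413.25
S2 = -413.25 / -0.282 = 1465.4 kg/h

1465 kg/h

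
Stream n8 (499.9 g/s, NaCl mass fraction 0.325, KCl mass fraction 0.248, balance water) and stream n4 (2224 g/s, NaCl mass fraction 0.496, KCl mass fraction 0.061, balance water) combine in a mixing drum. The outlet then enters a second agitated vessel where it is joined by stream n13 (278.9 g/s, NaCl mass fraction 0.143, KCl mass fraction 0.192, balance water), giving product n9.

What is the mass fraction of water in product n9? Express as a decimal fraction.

0.461

Overall, product flow = 3002.8 g/s.
water in = 499.9×0.427 + 2224×0.443 + 278.9×0.665 = 1384.2 g/s.
water fraction in n9 = 0.461.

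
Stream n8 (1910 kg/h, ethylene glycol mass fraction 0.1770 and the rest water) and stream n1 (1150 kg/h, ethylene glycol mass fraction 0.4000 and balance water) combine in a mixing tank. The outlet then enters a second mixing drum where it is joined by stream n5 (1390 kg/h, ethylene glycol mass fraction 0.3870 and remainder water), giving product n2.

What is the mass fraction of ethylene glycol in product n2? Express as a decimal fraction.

0.3002

Overall, product flow = 4450 kg/h.
ethylene glycol in = 1910×0.177 + 1150×0.400 + 1390×0.387 = 1336 kg/h.
ethylene glycol fraction in n2 = 0.3002.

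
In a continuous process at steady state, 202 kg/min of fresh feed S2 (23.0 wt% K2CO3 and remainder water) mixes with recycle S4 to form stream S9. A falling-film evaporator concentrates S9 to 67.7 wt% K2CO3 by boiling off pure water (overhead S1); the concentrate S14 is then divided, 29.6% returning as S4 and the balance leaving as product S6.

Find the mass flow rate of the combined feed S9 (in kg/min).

230.9 kg/min

Overall K2CO3 balance (none leaves overhead): K2CO3 in fresh feed = K2CO3 in product, i.e. 202×0.230 = (1−0.296)·S14·0.677.
S14 = 46.46/(0.677×0.704) = 97.481 kg/min.
Recycle S4 = 0.296×97.481 = 28.854 kg/min.
Combined feed S9 = 202 + 28.854 = 230.85 kg/min.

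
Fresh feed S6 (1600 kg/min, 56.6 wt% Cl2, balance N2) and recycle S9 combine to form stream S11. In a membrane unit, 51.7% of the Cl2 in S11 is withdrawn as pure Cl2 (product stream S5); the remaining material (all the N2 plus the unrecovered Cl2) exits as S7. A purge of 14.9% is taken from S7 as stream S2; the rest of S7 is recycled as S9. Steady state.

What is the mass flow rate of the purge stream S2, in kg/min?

N2 enters only via S6 and leaves only via the purge: 1600×0.434 = 0.149×(N2 in S7), and the membrane unit passes all N2, so N2 in S11 = N2 in S7 = 4660.4 kg/min.
Cl2 in S11: m_A = 1600×0.566 + (1−0.149)·(1−0.517)·m_A, so m_A = 905.6/0.5890 = 1537.6 kg/min.
S7 = (1−0.517)×1537.6 + 4660.4 = 5403.1 kg/min.
Purge S2 = 0.149×5403.1 = 805.06 kg/min.

805.1 kg/min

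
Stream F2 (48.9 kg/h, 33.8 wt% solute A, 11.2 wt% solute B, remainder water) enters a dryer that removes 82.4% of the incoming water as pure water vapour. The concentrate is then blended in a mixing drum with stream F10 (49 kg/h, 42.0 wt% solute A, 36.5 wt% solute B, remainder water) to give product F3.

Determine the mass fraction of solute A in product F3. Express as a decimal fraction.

Vapour removed = 0.824×0.550×48.9 = 22.161 kg/h; concentrate = 26.739 kg/h.
solute A reaching the mixer = 16.528 (from concentrate) + 49×0.420 = 37.108 kg/h.
Product flow = 26.739 + 49 = 75.739 kg/h; solute A fraction = 0.490.

0.490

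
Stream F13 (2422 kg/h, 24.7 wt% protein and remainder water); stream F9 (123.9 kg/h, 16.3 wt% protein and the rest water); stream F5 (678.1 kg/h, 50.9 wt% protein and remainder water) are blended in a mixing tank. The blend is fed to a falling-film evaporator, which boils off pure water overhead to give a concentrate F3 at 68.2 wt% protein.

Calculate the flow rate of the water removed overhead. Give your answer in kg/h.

1811 kg/h

protein entering = 2422×0.247 + 123.9×0.163 + 678.1×0.509 = 963.58 kg/h.
All protein reports to F3, so F3 = 963.58/0.682 = 1412.9 kg/h.
Total feed = 3224 kg/h; overhead = 3224 − 1412.9 = 1811.1 kg/h.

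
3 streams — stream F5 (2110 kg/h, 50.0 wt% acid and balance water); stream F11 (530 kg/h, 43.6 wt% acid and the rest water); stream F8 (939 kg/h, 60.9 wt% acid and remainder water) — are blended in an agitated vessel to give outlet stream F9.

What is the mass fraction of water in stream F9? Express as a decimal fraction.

Total flow out = 2110 + 530 + 939 = 3579 kg/h.
water in = 2110×0.500 + 530×0.564 + 939×0.391 = 1721.1 kg/h.
water mass fraction in F9 = 1721.1/3579 = 0.481.

0.481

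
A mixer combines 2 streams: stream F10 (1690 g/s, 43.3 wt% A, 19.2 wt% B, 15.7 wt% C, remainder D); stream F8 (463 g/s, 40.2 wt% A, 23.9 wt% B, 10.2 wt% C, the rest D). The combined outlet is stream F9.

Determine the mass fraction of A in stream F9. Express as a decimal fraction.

Total flow out = 1690 + 463 = 2153 g/s.
A in = 1690×0.433 + 463×0.402 = 917.9 g/s.
A mass fraction in F9 = 917.9/2153 = 0.426.

0.426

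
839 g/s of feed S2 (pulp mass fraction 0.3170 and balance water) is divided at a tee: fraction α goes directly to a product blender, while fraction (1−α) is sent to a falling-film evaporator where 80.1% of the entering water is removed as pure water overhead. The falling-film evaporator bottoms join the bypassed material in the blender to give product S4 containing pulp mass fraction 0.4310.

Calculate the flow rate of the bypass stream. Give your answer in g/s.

433.4 g/s

All 839×0.317 = 265.96 g/s of pulp reaches S4, so S4 = 265.96/0.431 = 617.08 g/s and vapour = 221.92 g/s.
The evaporator receives (1−α)·839 of feed at 0.683 water and removes 0.801 of that water:
0.801×0.683×(1−α)×839 = 221.92
(1−α) = 221.92/459 = 0.4835;  α = 0.5165.
Bypass flow = 0.5165×839 = 433.36 g/s.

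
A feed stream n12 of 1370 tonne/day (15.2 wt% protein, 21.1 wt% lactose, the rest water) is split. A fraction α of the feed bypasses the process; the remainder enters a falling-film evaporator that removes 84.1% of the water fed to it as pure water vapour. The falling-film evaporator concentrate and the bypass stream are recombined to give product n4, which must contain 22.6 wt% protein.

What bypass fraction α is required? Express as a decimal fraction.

All 1370×0.152 = 208.24 tonne/day of protein reaches n4, so n4 = 208.24/0.226 = 921.42 tonne/day and vapour = 448.58 tonne/day.
The evaporator receives (1−α)·1370 of feed at 0.637 water and removes 0.841 of that water:
0.841×0.637×(1−α)×1370 = 448.58
(1−α) = 448.58/733.93 = 0.6112;  α = 0.3888.

0.389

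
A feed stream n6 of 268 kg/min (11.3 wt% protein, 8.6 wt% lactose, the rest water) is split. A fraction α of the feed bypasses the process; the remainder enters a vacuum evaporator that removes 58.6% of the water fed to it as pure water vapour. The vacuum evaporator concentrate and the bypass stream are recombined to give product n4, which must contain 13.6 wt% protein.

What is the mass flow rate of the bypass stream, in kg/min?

171.4 kg/min

All 268×0.113 = 30.284 kg/min of protein reaches n4, so n4 = 30.284/0.136 = 222.68 kg/min and vapour = 45.324 kg/min.
The evaporator receives (1−α)·268 of feed at 0.801 water and removes 0.586 of that water:
0.586×0.801×(1−α)×268 = 45.324
(1−α) = 45.324/125.8 = 0.3603;  α = 0.6397.
Bypass flow = 0.6397×268 = 171.44 kg/min.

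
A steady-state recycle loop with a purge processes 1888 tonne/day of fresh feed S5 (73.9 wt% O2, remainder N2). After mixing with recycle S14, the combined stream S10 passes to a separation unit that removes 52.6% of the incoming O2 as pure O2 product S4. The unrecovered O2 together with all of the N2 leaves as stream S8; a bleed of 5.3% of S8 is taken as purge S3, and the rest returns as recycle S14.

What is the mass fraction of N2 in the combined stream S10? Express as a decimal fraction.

0.786

N2 enters only via S5 and leaves only via the purge: 1888×0.261 = 0.053×(N2 in S8), and the separation unit passes all N2, so N2 in S10 = N2 in S8 = 9297.5 tonne/day.
O2 in S10: m_A = 1888×0.739 + (1−0.053)·(1−0.526)·m_A, so m_A = 1395.2/0.5511 = 2531.6 tonne/day.
S10 = 2531.6 + 9297.5 = 11829 tonne/day.
N2 fraction in S10 = 9297.5/11829 = 0.786.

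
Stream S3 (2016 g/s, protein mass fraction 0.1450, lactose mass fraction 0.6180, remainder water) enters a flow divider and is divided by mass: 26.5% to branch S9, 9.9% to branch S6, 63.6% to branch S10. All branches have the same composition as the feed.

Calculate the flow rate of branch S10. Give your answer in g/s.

1282 g/s

Branch S10 flow = 0.636×2016 = 1282.2 g/s.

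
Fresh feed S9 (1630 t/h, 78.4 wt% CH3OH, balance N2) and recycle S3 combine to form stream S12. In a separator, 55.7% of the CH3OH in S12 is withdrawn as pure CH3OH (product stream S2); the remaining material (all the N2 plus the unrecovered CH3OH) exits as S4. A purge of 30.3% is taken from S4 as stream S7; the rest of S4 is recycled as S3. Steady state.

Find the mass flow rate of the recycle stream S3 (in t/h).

N2 enters only via S9 and leaves only via the purge: 1630×0.216 = 0.303×(N2 in S4), and the separator passes all N2, so N2 in S12 = N2 in S4 = 1162 t/h.
CH3OH in S12: m_A = 1630×0.784 + (1−0.303)·(1−0.557)·m_A, so m_A = 1277.9/0.6912 = 1848.8 t/h.
S4 = (1−0.557)×1848.8 + 1162 = 1981 t/h.
Recycle S3 = (1−0.303)×1981 = 1380.7 t/h.

1381 t/h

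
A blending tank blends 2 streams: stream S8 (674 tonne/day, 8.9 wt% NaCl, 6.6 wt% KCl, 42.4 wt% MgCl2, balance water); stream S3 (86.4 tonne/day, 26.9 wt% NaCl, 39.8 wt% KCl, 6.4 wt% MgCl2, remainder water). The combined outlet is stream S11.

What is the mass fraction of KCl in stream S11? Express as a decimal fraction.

Total flow out = 674 + 86.4 = 760.4 tonne/day.
KCl in = 674×0.066 + 86.4×0.398 = 78.871 tonne/day.
KCl mass fraction in S11 = 78.871/760.4 = 0.1037.

0.1037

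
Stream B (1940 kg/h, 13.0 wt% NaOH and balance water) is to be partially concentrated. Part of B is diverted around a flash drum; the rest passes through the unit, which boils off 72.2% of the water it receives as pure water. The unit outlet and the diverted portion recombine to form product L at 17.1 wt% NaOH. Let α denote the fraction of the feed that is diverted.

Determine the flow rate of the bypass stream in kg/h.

1199 kg/h

All 1940×0.130 = 252.2 kg/h of NaOH reaches L, so L = 252.2/0.171 = 1474.9 kg/h and vapour = 465.15 kg/h.
The evaporator receives (1−α)·1940 of feed at 0.870 water and removes 0.722 of that water:
0.722×0.870×(1−α)×1940 = 465.15
(1−α) = 465.15/1218.6 = 0.3817;  α = 0.6183.
Bypass flow = 0.6183×1940 = 1199.5 kg/h.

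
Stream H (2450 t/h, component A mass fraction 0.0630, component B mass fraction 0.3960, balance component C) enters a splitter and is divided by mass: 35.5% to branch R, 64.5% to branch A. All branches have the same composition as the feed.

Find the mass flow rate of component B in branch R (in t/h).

344.4 t/h

Branch R total = 0.355×2450 = 869.75 t/h.
component B in R = 0.396×869.75 = 344.42 t/h.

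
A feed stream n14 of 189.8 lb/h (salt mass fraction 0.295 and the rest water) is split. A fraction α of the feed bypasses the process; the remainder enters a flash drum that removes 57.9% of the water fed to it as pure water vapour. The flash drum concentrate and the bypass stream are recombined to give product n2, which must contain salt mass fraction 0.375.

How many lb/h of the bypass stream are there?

90.61 lb/h

All 189.8×0.295 = 55.991 lb/h of salt reaches n2, so n2 = 55.991/0.375 = 149.31 lb/h and vapour = 40.491 lb/h.
The evaporator receives (1−α)·189.8 of feed at 0.705 water and removes 0.579 of that water:
0.579×0.705×(1−α)×189.8 = 40.491
(1−α) = 40.491/77.475 = 0.5226;  α = 0.4774.
Bypass flow = 0.4774×189.8 = 90.606 lb/h.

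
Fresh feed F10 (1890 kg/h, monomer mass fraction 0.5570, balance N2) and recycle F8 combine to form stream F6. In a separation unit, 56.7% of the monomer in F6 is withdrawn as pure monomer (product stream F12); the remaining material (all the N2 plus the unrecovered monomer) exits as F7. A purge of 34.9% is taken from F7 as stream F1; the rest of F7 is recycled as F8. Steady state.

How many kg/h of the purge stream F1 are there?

N2 enters only via F10 and leaves only via the purge: 1890×0.443 = 0.349×(N2 in F7), and the separation unit passes all N2, so N2 in F6 = N2 in F7 = 2399.1 kg/h.
monomer in F6: m_A = 1890×0.557 + (1−0.349)·(1−0.567)·m_A, so m_A = 1052.7/0.7181 = 1466 kg/h.
F7 = (1−0.567)×1466 + 2399.1 = 3033.8 kg/h.
Purge F1 = 0.349×3033.8 = 1058.8 kg/h.

1059 kg/h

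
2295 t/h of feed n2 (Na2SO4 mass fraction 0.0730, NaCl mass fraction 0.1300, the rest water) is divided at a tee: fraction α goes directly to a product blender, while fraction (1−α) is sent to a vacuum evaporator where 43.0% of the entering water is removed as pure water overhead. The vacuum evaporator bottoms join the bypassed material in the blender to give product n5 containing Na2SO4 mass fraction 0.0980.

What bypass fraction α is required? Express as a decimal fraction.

All 2295×0.073 = 167.53 t/h of Na2SO4 reaches n5, so n5 = 167.53/0.098 = 1709.5 t/h and vapour = 585.46 t/h.
The evaporator receives (1−α)·2295 of feed at 0.797 water and removes 0.430 of that water:
0.430×0.797×(1−α)×2295 = 585.46
(1−α) = 585.46/786.52 = 0.7444;  α = 0.2556.

0.256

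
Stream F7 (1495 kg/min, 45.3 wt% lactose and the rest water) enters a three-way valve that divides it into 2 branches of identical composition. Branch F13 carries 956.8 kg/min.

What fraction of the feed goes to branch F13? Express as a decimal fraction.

Fraction to F13 = 956.8/1495 = 0.6400.

0.640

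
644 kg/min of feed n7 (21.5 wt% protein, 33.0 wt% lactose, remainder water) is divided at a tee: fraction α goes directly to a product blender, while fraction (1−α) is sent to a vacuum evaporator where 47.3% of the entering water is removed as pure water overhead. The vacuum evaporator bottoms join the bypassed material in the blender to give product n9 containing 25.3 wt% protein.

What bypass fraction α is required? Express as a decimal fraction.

All 644×0.215 = 138.46 kg/min of protein reaches n9, so n9 = 138.46/0.253 = 547.27 kg/min and vapour = 96.727 kg/min.
The evaporator receives (1−α)·644 of feed at 0.455 water and removes 0.473 of that water:
0.473×0.455×(1−α)×644 = 96.727
(1−α) = 96.727/138.6 = 0.6979;  α = 0.3021.

0.302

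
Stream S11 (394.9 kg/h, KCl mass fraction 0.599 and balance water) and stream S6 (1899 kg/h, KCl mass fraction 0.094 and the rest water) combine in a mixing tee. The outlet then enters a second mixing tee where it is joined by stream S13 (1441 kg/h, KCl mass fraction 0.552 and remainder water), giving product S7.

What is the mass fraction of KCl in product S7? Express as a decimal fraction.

0.324

Overall, product flow = 3734.9 kg/h.
KCl in = 394.9×0.599 + 1899×0.094 + 1441×0.552 = 1210.5 kg/h.
KCl fraction in S7 = 0.324.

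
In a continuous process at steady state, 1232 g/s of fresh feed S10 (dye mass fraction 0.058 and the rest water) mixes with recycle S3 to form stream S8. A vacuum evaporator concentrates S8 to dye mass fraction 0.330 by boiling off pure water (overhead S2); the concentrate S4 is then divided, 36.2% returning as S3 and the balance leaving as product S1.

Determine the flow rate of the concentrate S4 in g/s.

Overall dye balance (none leaves overhead): dye in fresh feed = dye in product, i.e. 1232×0.058 = (1−0.362)·S4·0.330.
S4 = 71.456/(0.330×0.638) = 339.39 g/s.

339.4 g/s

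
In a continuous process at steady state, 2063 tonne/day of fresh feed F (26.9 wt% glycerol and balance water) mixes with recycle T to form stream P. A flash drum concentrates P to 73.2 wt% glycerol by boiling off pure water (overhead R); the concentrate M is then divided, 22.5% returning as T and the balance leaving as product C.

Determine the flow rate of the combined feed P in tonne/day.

2283 tonne/day

Overall glycerol balance (none leaves overhead): glycerol in fresh feed = glycerol in product, i.e. 2063×0.269 = (1−0.225)·M·0.732.
M = 554.95/(0.732×0.775) = 978.22 tonne/day.
Recycle T = 0.225×978.22 = 220.1 tonne/day.
Combined feed P = 2063 + 220.1 = 2283.1 tonne/day.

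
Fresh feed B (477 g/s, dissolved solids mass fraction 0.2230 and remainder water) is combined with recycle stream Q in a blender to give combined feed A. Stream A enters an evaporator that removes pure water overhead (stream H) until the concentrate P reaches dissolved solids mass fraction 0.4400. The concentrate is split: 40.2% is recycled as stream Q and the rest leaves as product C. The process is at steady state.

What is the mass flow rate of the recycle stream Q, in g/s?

Overall dissolved solids balance (none leaves overhead): dissolved solids in fresh feed = dissolved solids in product, i.e. 477×0.223 = (1−0.402)·P·0.440.
P = 106.37/(0.440×0.598) = 404.27 g/s.
Recycle Q = 0.402×404.27 = 162.52 g/s.

162.5 g/s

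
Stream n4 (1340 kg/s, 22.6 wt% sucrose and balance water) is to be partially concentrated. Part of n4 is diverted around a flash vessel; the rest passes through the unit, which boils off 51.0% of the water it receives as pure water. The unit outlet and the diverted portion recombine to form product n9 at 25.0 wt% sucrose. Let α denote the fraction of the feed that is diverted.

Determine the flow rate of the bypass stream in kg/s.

All 1340×0.226 = 302.84 kg/s of sucrose reaches n9, so n9 = 302.84/0.250 = 1211.4 kg/s and vapour = 128.64 kg/s.
The evaporator receives (1−α)·1340 of feed at 0.774 water and removes 0.510 of that water:
0.510×0.774×(1−α)×1340 = 128.64
(1−α) = 128.64/528.95 = 0.2432;  α = 0.7568.
Bypass flow = 0.7568×1340 = 1014.1 kg/s.

1014 kg/s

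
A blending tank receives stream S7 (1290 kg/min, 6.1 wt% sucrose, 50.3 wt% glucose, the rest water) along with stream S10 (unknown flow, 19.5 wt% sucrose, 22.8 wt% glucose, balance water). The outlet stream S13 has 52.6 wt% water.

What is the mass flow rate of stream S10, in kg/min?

Let S10 be the unknown flow. Total out = 1290 + S10.
water balance: 562.44 + 0.577·S10 = 0.526·(1290 + S10)
(0.577 − 0.526)·S10 = 0.526×1290 − 562.44 = 116.1
S10 = 116.1 / 0.051 = 2276.5 kg/min

2276 kg/min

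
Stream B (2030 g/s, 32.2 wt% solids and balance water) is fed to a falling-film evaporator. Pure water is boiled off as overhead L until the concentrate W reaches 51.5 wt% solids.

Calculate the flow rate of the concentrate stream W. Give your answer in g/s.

solids is conserved: 2030×0.322 = 653.66 g/s all reports to the concentrate.
Concentrate = 653.66/(target fraction) = 1269.2 g/s.

1269 g/s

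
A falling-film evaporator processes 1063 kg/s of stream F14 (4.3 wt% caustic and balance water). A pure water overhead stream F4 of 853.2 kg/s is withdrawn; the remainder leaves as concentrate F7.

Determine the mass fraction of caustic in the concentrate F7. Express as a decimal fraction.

0.2179

caustic is not removed: 1063×0.043 = 45.709 kg/s of caustic enters F7.
Concentrate = 1063 − 853.2 = 209.8 kg/s.
Mass fraction = 45.709/209.8 = 0.2179.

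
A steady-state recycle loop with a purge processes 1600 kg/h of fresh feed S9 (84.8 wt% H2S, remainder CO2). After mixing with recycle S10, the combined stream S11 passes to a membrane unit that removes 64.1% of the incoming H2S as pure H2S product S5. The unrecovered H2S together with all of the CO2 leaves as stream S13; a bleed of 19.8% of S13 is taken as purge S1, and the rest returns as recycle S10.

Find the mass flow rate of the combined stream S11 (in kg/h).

CO2 enters only via S9 and leaves only via the purge: 1600×0.152 = 0.198×(CO2 in S13), and the membrane unit passes all CO2, so CO2 in S11 = CO2 in S13 = 1228.3 kg/h.
H2S in S11: m_A = 1600×0.848 + (1−0.198)·(1−0.641)·m_A, so m_A = 1356.8/0.7121 = 1905.4 kg/h.
S11 = 1905.4 + 1228.3 = 3133.7 kg/h.

3134 kg/h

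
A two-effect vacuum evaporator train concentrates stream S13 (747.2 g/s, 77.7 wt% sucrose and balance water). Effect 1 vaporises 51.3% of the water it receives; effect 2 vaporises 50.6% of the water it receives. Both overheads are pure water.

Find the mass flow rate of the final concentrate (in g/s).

water in feed = 747.2×0.223 = 166.63 g/s.
After stage 1: water left = (1−0.513)×166.63 = 81.147; stream total = 661.72 g/s.
After stage 2: water left = (1−0.506)×81.147 = 40.086; final concentrate = 620.66 g/s.

620.7 g/s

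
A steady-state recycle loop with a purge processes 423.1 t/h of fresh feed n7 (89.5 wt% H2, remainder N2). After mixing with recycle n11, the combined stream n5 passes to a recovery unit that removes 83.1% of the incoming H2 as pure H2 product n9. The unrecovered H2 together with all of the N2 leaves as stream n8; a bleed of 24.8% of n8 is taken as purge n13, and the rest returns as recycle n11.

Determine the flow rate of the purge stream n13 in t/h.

62.61 t/h

N2 enters only via n7 and leaves only via the purge: 423.1×0.105 = 0.248×(N2 in n8), and the recovery unit passes all N2, so N2 in n5 = N2 in n8 = 179.14 t/h.
H2 in n5: m_A = 423.1×0.895 + (1−0.248)·(1−0.831)·m_A, so m_A = 378.67/0.8729 = 433.81 t/h.
n8 = (1−0.831)×433.81 + 179.14 = 252.45 t/h.
Purge n13 = 0.248×252.45 = 62.607 t/h.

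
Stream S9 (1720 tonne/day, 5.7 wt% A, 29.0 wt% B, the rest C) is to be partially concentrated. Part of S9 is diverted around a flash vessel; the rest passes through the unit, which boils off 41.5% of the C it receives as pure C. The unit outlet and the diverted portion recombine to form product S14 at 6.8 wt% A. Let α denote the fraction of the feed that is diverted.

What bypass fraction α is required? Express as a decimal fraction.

0.403

All 1720×0.057 = 98.04 tonne/day of A reaches S14, so S14 = 98.04/0.068 = 1441.8 tonne/day and vapour = 278.24 tonne/day.
The evaporator receives (1−α)·1720 of feed at 0.653 C and removes 0.415 of that C:
0.415×0.653×(1−α)×1720 = 278.24
(1−α) = 278.24/466.11 = 0.5969;  α = 0.4031.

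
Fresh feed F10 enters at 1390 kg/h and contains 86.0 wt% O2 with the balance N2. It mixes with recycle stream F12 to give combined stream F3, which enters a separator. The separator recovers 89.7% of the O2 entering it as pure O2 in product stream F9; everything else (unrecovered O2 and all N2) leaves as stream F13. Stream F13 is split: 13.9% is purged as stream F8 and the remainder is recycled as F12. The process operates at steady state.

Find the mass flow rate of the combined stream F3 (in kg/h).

N2 enters only via F10 and leaves only via the purge: 1390×0.140 = 0.139×(N2 in F13), and the separator passes all N2, so N2 in F3 = N2 in F13 = 1400 kg/h.
O2 in F3: m_A = 1390×0.860 + (1−0.139)·(1−0.897)·m_A, so m_A = 1195.4/0.9113 = 1311.7 kg/h.
F3 = 1311.7 + 1400 = 2711.7 kg/h.

2712 kg/h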